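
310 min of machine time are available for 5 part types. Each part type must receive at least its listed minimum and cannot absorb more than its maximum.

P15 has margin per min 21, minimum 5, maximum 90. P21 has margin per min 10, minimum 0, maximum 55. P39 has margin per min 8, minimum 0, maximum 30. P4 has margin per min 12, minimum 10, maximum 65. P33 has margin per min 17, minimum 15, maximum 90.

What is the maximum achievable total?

Meeting every minimum uses 5+0+0+10+15 = 30 min, leaving 280.
Highest margin per min first: P15 21 > P33 17 > P4 12 > P21 10 > P39 8.
Give P15 85 more to hit its cap of 90 — 195 left.
P33: +75 to 90 (cap) — 120 left.
P4: +55 to 65 (cap) — 65 left.
P21: +55 to 55 (cap) — 10 left.
Only 10 left; P39 takes them to reach 10.
Total = 21×90 + 10×55 + 8×10 + 12×65 + 17×90 = 4830.

4830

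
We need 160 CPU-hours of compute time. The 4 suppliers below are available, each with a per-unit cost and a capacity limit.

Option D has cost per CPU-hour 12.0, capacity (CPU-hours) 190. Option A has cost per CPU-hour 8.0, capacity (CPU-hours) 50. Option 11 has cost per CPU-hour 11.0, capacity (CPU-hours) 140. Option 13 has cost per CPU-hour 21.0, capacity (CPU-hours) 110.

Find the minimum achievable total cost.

1610

Use suppliers in increasing cost order.
Option A (8.0): use full 50 — 110 CPU-hours to go.
Option 11 (11.0): take the remaining 110 — done.
Option D, Option 13: unused.
Cost = 50×8.0 + 110×11.0 = 1610.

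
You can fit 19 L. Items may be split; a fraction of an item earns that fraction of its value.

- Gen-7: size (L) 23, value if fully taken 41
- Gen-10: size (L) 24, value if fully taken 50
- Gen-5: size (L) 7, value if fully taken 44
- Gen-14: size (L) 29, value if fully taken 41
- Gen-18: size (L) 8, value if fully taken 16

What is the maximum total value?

Sort by value density: Gen-5 44/7≈6.29, Gen-10 50/24≈2.08, Gen-18 16/8≈2, Gen-7 41/23≈1.78, Gen-14 41/29≈1.41.
Take all of Gen-5 (7 L, value 44) → 12 L left.
Fill the last 12 L with part of Gen-10: 12/24 of it earns 25.
Total value = 69.

69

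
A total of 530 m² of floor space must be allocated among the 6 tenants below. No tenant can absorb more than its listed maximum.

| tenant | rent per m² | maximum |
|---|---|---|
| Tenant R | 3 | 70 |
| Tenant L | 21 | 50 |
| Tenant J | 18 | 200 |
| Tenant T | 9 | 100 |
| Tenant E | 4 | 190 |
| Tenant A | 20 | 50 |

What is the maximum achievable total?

Order the tenants by rent per m²: Tenant L 21 > Tenant A 20 > Tenant J 18 > Tenant T 9 > Tenant E 4 > Tenant R 3.
Give Tenant L 50 to hit its cap of 50 — 480 left.
Tenant A: +50 to 50 (cap) — 430 left.
Give Tenant J 200 to hit its cap of 200 — 230 left.
Give Tenant T 100 to hit its cap of 100 — 130 left.
Only 130 left; Tenant E takes them to reach 130.
Total = 21×50 + 18×200 + 9×100 + 4×130 + 20×50 = 7070.

7070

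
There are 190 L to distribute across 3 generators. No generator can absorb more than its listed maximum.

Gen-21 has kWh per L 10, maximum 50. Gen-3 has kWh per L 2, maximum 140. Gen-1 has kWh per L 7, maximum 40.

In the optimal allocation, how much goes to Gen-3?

100

Rank by kWh per L: Gen-21 10 > Gen-1 7 > Gen-3 2.
Gen-21 takes 50 to reach its cap of 50 → 140 left.
Gen-1: +40 to 40 (cap) → 100 left.
Only 100 left; Gen-3 takes them to reach 100.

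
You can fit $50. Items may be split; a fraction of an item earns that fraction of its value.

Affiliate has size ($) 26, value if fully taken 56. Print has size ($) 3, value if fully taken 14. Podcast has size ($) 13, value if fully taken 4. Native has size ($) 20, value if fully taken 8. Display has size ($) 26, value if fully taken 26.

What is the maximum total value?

91

Rank by value-to-size ratio: Print 14/3≈4.67, Affiliate 56/26≈2.15, Display 26/26≈1, Native 8/20≈0.4, Podcast 4/13≈0.308.
Print: take in full, 3 $ for value 14 ; 47 left.
Take all of Affiliate (26 $, value 56) ; 21 $ left.
Only 21 $ remain; take 21/26 of Display for value 26×21/26 = 21.
Total value = 91.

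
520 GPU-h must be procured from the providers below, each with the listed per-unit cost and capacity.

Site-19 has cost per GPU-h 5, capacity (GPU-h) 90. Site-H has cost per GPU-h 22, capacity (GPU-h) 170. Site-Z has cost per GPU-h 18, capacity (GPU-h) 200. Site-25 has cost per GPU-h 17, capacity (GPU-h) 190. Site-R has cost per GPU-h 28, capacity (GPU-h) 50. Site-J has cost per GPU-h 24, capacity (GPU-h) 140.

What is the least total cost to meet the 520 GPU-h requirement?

8160

Cheapest first:
Site-19 at 5: take all 90 GPU-h — 430 still needed.
Site-25 at 17: take all 190 GPU-h — 240 still needed.
Site-Z at 18: take all 200 GPU-h — 40 still needed.
Site-H at 22: take 40 of its 170 — requirement met.
Site-J, Site-R: unused.
Cost = 90×5 + 190×17 + 200×18 + 40×22 = 8160.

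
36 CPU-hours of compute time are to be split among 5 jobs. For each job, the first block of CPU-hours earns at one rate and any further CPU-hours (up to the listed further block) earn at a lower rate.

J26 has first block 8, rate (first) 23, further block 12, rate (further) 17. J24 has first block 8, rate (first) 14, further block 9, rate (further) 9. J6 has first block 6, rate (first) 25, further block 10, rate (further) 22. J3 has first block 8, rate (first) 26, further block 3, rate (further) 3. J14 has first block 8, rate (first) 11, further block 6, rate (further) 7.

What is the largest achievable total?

830

Treat each block as its own option and order by rate: J3/tier1 26 > J6/tier1 25 > J26/tier1 23 > J6/tier2 22 > J26/tier2 17 > J24/tier1 14 > J14/tier1 11 > J24/tier2 9 > J14/tier2 7 > J3/tier2 3.
J3/tier1 (26): +8 — 28 left.
J6/tier1 (25): +6 — 22 left.
J26/tier1 (23): +8 — 14 left.
J6 tier2 at 22: fill all 10 — 4 left.
J26 tier2 at 17: only 4 left, fill 4.
Total = 26×8 + 25×6 + 23×8 + 22×10 + 17×4 = 830.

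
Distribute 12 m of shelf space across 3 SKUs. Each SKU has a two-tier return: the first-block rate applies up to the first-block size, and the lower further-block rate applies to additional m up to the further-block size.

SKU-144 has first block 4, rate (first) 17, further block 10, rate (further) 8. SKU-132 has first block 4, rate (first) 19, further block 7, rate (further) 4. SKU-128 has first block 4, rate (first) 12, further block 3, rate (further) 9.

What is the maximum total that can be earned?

Rank every tier by rate: SKU-132/first 19 > SKU-144/first 17 > SKU-128/first 12 > SKU-128/second 9 > SKU-144/second 8 > SKU-132/second 4.
SKU-132 first at 19: fill all 4 → 8 left.
SKU-144 first at 17: fill all 4 → 4 left.
SKU-128/first (12): +4 → 0 left.
Total = 19×4 + 17×4 + 12×4 = 192.

192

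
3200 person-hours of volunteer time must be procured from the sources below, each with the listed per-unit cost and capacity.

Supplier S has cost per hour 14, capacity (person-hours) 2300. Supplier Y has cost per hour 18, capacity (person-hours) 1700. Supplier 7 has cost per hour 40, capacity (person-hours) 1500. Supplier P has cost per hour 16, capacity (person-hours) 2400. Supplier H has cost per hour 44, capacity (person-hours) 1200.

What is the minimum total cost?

Cheapest first:
Supplier S at 14: take all 2300 person-hours — 900 still needed.
Supplier P (16): take the remaining 900 — done.
Supplier Y, Supplier 7, Supplier H: unused.
Cost = 2300×14 + 900×16 = 46600.

46600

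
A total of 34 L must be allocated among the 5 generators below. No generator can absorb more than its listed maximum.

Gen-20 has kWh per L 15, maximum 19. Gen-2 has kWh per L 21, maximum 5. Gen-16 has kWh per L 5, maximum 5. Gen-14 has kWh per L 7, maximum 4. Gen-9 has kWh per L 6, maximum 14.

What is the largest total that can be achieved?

454

Rank by kWh per L: Gen-2 21 > Gen-20 15 > Gen-14 7 > Gen-9 6 > Gen-16 5.
Gen-2 takes 5 to reach its cap of 5 → 29 left.
Gen-20: +19 to 19 (cap) → 10 left.
Gen-14 takes 4 to reach its cap of 4 → 6 left.
Gen-9: +6 (room for 14) → 6. Pool exhausted.
Total = 15×19 + 21×5 + 7×4 + 6×6 = 454.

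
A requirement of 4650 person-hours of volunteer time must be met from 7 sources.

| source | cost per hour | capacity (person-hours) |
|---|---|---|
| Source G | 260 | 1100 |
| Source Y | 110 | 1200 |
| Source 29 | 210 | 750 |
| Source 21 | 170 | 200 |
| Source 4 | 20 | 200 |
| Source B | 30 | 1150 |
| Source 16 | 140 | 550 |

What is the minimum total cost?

595000

Cheapest first:
Source 4 (20): use full 200 — 4450 person-hours to go.
Source B (30): use full 1150 — 3300 person-hours to go.
Source Y (110): use full 1200 — 2100 person-hours to go.
Source 16 (140): use full 550 — 1550 person-hours to go.
Source 21 at 170: take all 200 person-hours — 1350 still needed.
Take 750 from Source 29 at 210 — need 600 more.
Take 600 from Source G at 260 to finish.
Cost = 200×20 + 1150×30 + 1200×110 + 550×140 + 200×170 + 750×210 + 600×260 = 595000.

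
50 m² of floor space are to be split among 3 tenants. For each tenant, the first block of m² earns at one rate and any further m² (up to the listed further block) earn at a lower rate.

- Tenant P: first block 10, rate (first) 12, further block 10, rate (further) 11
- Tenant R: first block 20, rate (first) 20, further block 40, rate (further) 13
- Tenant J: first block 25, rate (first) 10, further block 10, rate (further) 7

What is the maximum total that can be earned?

Treat each block as its own option and order by rate: Tenant R/tier1 20 > Tenant R/tier2 13 > Tenant P/tier1 12 > Tenant P/tier2 11 > Tenant J/tier1 10 > Tenant J/tier2 7.
Tenant R/tier1 (20): +20 ; 30 left.
Tenant R/tier2: +30 of 40 at 13; pool empty.
Total = 20×20 + 13×30 = 790.

790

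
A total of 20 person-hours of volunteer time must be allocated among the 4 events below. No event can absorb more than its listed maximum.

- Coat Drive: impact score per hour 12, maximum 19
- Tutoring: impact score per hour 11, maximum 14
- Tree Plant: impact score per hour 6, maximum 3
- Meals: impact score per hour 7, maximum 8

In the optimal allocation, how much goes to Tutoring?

Rank by impact score per hour: Coat Drive 12 > Tutoring 11 > Meals 7 > Tree Plant 6.
Give Coat Drive 19 to hit its cap of 19 — 1 left.
Only 1 left; Tutoring takes them to reach 1.

1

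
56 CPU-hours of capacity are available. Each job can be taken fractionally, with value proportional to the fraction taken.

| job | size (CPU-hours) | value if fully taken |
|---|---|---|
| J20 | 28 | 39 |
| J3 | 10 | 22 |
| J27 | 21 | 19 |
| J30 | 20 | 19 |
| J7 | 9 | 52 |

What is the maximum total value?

121.55

Rank by value-to-size ratio: J7 52/9≈5.78, J3 22/10≈2.2, J20 39/28≈1.39, J30 19/20≈0.95, J27 19/21≈0.905.
All 9 CPU-hours of J7 fit (value 52) — 47 remain.
J3: take in full, 10 CPU-hours for value 22 — 37 left.
Take all of J20 (28 CPU-hours, value 39) — 9 CPU-hours left.
Only 9 CPU-hours remain; take 9/20 of J30 for value 19×9/20 = 8.55.
Total value = 121.55.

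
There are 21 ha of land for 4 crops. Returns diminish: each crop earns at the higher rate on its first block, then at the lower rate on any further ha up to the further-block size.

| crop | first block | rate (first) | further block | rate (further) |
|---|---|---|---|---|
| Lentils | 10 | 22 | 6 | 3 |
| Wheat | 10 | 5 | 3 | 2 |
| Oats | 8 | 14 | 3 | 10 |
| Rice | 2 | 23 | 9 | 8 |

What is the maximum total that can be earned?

388

Rank every tier by rate: Rice/first 23 > Lentils/first 22 > Oats/first 14 > Oats/second 10 > Rice/second 8 > Wheat/first 5 > Lentils/second 3 > Wheat/second 2.
Fill Rice first block (2 at 23) ; 19 left.
Lentils/first (22): +10 ; 9 left.
Oats first at 14: fill all 8 ; 1 left.
1 remain; put them into Oats second at 10.
Total = 23×2 + 22×10 + 14×8 + 10×1 = 388.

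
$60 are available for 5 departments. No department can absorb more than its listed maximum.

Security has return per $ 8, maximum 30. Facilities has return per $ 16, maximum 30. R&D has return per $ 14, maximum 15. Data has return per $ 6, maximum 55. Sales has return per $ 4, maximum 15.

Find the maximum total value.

Rank by return per $: Facilities 16 > R&D 14 > Security 8 > Data 6 > Sales 4.
Facilities: +30 to 30 (cap) → 30 left.
Give R&D 15 to hit its cap of 15 → 15 left.
Security has room for 30 but only 15 remain, so it gets 15.
Total = 8×15 + 16×30 + 14×15 = 810.

810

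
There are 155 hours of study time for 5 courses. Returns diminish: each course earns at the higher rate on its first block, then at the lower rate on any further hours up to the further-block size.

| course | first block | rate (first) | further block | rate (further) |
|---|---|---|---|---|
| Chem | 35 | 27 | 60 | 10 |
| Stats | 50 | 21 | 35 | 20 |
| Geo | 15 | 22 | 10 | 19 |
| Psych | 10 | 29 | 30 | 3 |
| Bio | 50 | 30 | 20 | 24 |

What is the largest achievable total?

Order all 10 blocks by rate: Bio/first 30 > Psych/first 29 > Chem/first 27 > Bio/second 24 > Geo/first 22 > Stats/first 21 > Stats/second 20 > Geo/second 19 > Chem/second 10 > Psych/second 3.
Fill Bio first block (50 at 30) — 105 left.
Psych first at 29: fill all 10 — 95 left.
Chem/first (27): +35 — 60 left.
Fill Bio second block (20 at 24) — 40 left.
Geo first at 22: fill all 15 — 25 left.
Stats/first: +25 of 50 at 21; pool empty.
Total = 30×50 + 29×10 + 27×35 + 24×20 + 22×15 + 21×25 = 4070.

4070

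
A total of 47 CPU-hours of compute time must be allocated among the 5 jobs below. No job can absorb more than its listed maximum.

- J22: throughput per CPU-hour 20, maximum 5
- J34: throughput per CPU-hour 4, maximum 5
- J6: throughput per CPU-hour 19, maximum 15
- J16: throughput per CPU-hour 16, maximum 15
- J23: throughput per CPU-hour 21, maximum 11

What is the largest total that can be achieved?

860

Rank by throughput per CPU-hour: J23 21 > J22 20 > J6 19 > J16 16 > J34 4.
J23: +11 to 11 (cap) — 36 left.
J22 takes 5 to reach its cap of 5 — 31 left.
Give J6 15 to hit its cap of 15 — 16 left.
Give J16 15 to hit its cap of 15 — 1 left.
Only 1 left; J34 takes them to reach 1.
Total = 20×5 + 4×1 + 19×15 + 16×15 + 21×11 = 860.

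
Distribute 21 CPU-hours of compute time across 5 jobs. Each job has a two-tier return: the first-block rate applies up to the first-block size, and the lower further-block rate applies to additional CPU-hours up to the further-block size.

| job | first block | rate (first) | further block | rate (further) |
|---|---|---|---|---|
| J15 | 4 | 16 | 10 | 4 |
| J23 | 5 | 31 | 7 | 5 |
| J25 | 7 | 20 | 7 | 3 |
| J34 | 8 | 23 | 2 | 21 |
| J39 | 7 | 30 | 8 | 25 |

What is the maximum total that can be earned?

588

Treat each block as its own option and order by rate: J23/T1 31 > J39/T1 30 > J39/T2 25 > J34/T1 23 > J34/T2 21 > J25/T1 20 > J15/T1 16 > J23/T2 5 > J15/T2 4 > J25/T2 3.
Fill J23 T1 block (5 at 31) — 16 left.
Fill J39 T1 block (7 at 30) — 9 left.
J39/T2 (25): +8 — 1 left.
J34 T1 at 23: only 1 left, fill 1.
Total = 31×5 + 30×7 + 25×8 + 23×1 = 588.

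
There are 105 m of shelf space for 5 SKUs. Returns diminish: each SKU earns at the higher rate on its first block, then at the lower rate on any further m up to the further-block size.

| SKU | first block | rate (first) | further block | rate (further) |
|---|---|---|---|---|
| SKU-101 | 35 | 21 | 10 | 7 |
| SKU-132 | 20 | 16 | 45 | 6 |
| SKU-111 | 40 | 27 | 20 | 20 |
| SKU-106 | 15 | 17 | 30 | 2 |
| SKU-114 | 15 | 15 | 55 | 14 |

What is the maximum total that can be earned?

2385

Order all 10 blocks by rate: SKU-111/tier1 27 > SKU-101/tier1 21 > SKU-111/tier2 20 > SKU-106/tier1 17 > SKU-132/tier1 16 > SKU-114/tier1 15 > SKU-114/tier2 14 > SKU-101/tier2 7 > SKU-132/tier2 6 > SKU-106/tier2 2.
SKU-111 tier1 at 27: fill all 40 — 65 left.
SKU-101 tier1 at 21: fill all 35 — 30 left.
SKU-111 tier2 at 20: fill all 20 — 10 left.
10 remain; put them into SKU-106 tier1 at 17.
Total = 27×40 + 21×35 + 20×20 + 17×10 = 2385.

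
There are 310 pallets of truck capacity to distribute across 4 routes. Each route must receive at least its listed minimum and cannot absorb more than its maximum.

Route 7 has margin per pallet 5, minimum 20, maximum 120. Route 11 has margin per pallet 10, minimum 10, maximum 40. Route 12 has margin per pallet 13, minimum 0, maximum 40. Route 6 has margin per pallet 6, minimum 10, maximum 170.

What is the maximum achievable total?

2240

Meeting every minimum uses 20+10+0+10 = 40 pallets, leaving 270.
Rank by margin per pallet: Route 12 13 > Route 11 10 > Route 6 6 > Route 7 5.
Route 12 takes 40 more to reach its cap of 40 → 230 left.
Route 11 takes 30 more to reach its cap of 40 → 200 left.
Give Route 6 160 more to hit its cap of 170 → 40 left.
Route 7 has room for 100 more but only 40 remain, so it gets 60.
Total = 5×60 + 10×40 + 13×40 + 6×170 = 2240.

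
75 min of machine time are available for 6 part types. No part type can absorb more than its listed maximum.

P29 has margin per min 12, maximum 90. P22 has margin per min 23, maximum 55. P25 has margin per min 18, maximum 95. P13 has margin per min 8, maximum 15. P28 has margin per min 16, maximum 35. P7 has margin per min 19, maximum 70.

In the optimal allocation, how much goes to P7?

Order the part types by margin per min: P22 23 > P7 19 > P25 18 > P28 16 > P29 12 > P13 8.
Give P22 55 to hit its cap of 55 ; 20 left.
P7: +20 (room for 70) → 20. Pool exhausted.

20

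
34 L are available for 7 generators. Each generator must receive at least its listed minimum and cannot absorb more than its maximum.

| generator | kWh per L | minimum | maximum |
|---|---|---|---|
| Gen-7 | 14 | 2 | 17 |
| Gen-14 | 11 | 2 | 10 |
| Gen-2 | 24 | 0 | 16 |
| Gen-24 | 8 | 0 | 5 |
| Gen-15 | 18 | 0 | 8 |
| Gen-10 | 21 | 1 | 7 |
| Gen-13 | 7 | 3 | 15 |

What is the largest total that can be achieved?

674

Meeting every minimum uses 2+2+0+0+0+1+3 = 8 L, leaving 26.
Order the generators by kWh per L: Gen-2 24 > Gen-10 21 > Gen-15 18 > Gen-7 14 > Gen-14 11 > Gen-24 8 > Gen-13 7.
Gen-2 takes 16 more to reach its cap of 16 → 10 left.
Gen-10 takes 6 more to reach its cap of 7 → 4 left.
Only 4 left; Gen-15 takes them to reach 4.
Total = 14×2 + 11×2 + 24×16 + 18×4 + 21×7 + 7×3 = 674.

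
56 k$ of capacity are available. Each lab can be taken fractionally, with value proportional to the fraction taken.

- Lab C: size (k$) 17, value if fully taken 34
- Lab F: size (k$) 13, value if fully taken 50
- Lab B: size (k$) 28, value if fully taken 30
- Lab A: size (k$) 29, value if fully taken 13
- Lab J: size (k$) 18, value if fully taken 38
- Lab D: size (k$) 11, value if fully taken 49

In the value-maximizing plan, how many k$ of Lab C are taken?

14

Rank by value-to-size ratio: Lab D 49/11≈4.45, Lab F 50/13≈3.85, Lab J 38/18≈2.11, Lab C 34/17≈2, Lab B 30/28≈1.07, Lab A 13/29≈0.448.
Lab D: take in full, 11 k$ for value 49 — 45 left.
All 13 k$ of Lab F fit (value 50) — 32 remain.
Lab J: take in full, 18 k$ for value 38 — 14 left.
Fill the last 14 k$ with part of Lab C: 14/17 of it earns 28.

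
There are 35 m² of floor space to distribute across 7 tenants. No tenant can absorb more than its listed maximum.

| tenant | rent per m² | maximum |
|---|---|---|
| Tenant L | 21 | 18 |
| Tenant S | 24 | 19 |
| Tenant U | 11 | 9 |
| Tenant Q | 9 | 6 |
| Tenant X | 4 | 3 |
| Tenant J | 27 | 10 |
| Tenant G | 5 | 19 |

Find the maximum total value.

Highest rent per m² first: Tenant J 27 > Tenant S 24 > Tenant L 21 > Tenant U 11 > Tenant Q 9 > Tenant G 5 > Tenant X 4.
Tenant J takes 10 to reach its cap of 10 — 25 left.
Tenant S takes 19 to reach its cap of 19 — 6 left.
Tenant L has room for 18 but only 6 remain, so it gets 6.
Total = 21×6 + 24×19 + 27×10 = 852.

852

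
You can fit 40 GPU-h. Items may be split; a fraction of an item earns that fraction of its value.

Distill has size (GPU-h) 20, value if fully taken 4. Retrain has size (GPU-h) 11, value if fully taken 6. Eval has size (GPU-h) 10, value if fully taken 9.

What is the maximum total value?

18.8

Best value per unit of size first: Eval 9/10≈0.9, Retrain 6/11≈0.545, Distill 4/20≈0.2.
Eval: take in full, 10 GPU-h for value 9 ; 30 left.
Retrain: take in full, 11 GPU-h for value 6 ; 19 left.
19 GPU-h left: a 19/20 share of Distill gives 4×19/20 = 3.8.
Total value = 18.8.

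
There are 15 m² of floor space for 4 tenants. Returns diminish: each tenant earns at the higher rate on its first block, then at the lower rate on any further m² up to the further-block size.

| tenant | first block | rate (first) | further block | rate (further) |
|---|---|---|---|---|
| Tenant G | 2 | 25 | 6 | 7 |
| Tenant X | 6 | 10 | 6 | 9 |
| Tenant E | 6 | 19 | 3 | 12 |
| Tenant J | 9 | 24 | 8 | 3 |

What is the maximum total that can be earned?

Treat each block as its own option and order by rate: Tenant G/T1 25 > Tenant J/T1 24 > Tenant E/T1 19 > Tenant E/T2 12 > Tenant X/T1 10 > Tenant X/T2 9 > Tenant G/T2 7 > Tenant J/T2 3.
Fill Tenant G T1 block (2 at 25) — 13 left.
Tenant J T1 at 24: fill all 9 — 4 left.
Tenant E/T1: +4 of 6 at 19; pool empty.
Total = 25×2 + 24×9 + 19×4 = 342.

342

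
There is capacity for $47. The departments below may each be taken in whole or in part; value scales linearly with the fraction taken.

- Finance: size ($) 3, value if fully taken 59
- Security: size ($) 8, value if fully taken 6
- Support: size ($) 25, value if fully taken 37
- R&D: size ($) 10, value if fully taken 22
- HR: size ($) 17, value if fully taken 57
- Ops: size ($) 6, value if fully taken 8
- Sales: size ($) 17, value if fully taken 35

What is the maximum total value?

Best value per unit of size first: Finance 59/3≈19.7, HR 57/17≈3.35, R&D 22/10≈2.2, Sales 35/17≈2.06, Support 37/25≈1.48, Ops 8/6≈1.33, Security 6/8≈0.75.
All 3 $ of Finance fit (value 59) — 44 remain.
Take all of HR (17 $, value 57) — 27 $ left.
All 10 $ of R&D fit (value 22) — 17 remain.
All 17 $ of Sales fit (value 35) — 0 remain.
Total value = 173.

173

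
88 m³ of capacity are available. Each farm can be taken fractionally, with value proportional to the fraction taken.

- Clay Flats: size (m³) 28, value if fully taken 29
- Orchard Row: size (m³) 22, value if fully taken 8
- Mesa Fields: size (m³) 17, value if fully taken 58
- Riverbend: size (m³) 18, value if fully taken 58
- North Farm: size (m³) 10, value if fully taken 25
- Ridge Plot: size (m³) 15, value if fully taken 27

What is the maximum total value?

Sort by value density: Mesa Fields 58/17≈3.41, Riverbend 58/18≈3.22, North Farm 25/10≈2.5, Ridge Plot 27/15≈1.8, Clay Flats 29/28≈1.04, Orchard Row 8/22≈0.364.
Mesa Fields: take in full, 17 m³ for value 58 — 71 left.
Take all of Riverbend (18 m³, value 58) — 53 m³ left.
Take all of North Farm (10 m³, value 25) — 43 m³ left.
Ridge Plot: take in full, 15 m³ for value 27 — 28 left.
All 28 m³ of Clay Flats fit (value 29) — 0 remain.
Total value = 197.

197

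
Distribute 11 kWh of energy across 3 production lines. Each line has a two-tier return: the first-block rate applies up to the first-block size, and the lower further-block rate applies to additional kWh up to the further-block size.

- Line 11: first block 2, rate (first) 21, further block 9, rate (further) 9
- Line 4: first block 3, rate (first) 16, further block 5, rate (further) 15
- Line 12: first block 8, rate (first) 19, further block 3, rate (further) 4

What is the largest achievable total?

Treat each block as its own option and order by rate: Line 11/tier1 21 > Line 12/tier1 19 > Line 4/tier1 16 > Line 4/tier2 15 > Line 11/tier2 9 > Line 12/tier2 4.
Fill Line 11 tier1 block (2 at 21) ; 9 left.
Line 12 tier1 at 19: fill all 8 ; 1 left.
Line 4/tier1: +1 of 3 at 16; pool empty.
Total = 21×2 + 19×8 + 16×1 = 210.

210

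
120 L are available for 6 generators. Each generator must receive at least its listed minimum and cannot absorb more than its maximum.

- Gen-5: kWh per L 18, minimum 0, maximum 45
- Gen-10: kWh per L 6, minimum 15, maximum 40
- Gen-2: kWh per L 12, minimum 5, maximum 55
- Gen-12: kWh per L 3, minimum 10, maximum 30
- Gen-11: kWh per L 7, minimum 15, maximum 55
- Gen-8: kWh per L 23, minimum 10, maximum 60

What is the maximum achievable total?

1935

Meeting every minimum uses 0+15+5+10+15+10 = 55 L, leaving 65.
Order the generators by kWh per L: Gen-8 23 > Gen-5 18 > Gen-2 12 > Gen-11 7 > Gen-10 6 > Gen-12 3.
Gen-8 takes 50 more to reach its cap of 60 → 15 left.
Gen-5: +15 (room for 45) → 15. Pool exhausted.
Total = 18×15 + 6×15 + 12×5 + 3×10 + 7×15 + 23×60 = 1935.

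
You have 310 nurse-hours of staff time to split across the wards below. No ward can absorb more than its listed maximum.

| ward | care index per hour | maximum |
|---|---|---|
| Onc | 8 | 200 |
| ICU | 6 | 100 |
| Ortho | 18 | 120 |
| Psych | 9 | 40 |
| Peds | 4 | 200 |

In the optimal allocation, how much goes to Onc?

Order the wards by care index per hour: Ortho 18 > Psych 9 > Onc 8 > ICU 6 > Peds 4.
Give Ortho 120 to hit its cap of 120 → 190 left.
Psych: +40 to 40 (cap) → 150 left.
Onc has room for 200 but only 150 remain, so it gets 150.

150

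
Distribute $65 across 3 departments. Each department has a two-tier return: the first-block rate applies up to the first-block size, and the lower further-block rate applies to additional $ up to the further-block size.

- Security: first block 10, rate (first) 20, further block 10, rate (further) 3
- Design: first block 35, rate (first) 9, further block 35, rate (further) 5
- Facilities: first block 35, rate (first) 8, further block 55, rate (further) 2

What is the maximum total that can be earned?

Treat each block as its own option and order by rate: Security/tier1 20 > Design/tier1 9 > Facilities/tier1 8 > Design/tier2 5 > Security/tier2 3 > Facilities/tier2 2.
Security/tier1 (20): +10 — 55 left.
Fill Design tier1 block (35 at 9) — 20 left.
20 remain; put them into Facilities tier1 at 8.
Total = 20×10 + 9×35 + 8×20 = 675.

675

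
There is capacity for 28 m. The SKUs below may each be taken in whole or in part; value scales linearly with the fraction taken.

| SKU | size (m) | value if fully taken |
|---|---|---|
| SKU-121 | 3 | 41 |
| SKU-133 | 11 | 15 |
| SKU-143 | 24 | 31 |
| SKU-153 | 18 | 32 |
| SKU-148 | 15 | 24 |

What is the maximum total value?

84.2

Rank by value-to-size ratio: SKU-121 41/3≈13.7, SKU-153 32/18≈1.78, SKU-148 24/15≈1.6, SKU-133 15/11≈1.36, SKU-143 31/24≈1.29.
SKU-121: take in full, 3 m for value 41 — 25 left.
SKU-153: take in full, 18 m for value 32 — 7 left.
Fill the last 7 m with part of SKU-148: 7/15 of it earns 11.2.
Total value = 84.2.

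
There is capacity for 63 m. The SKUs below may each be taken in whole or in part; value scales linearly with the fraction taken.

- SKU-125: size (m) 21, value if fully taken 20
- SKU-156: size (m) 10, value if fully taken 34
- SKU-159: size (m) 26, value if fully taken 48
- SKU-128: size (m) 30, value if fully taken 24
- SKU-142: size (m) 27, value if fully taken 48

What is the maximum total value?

130

Best value per unit of size first: SKU-156 34/10≈3.4, SKU-159 48/26≈1.85, SKU-142 48/27≈1.78, SKU-125 20/21≈0.952, SKU-128 24/30≈0.8.
All 10 m of SKU-156 fit (value 34) — 53 remain.
All 26 m of SKU-159 fit (value 48) — 27 remain.
SKU-142: take in full, 27 m for value 48 — 0 left.
Total value = 130.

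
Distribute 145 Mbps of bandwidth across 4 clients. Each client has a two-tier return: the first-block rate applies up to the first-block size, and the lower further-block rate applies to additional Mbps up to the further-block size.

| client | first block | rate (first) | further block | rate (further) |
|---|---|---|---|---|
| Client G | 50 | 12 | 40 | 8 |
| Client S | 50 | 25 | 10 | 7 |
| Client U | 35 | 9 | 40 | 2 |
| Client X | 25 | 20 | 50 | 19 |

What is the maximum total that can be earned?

2940

Order all 8 blocks by rate: Client S/tier1 25 > Client X/tier1 20 > Client X/tier2 19 > Client G/tier1 12 > Client U/tier1 9 > Client G/tier2 8 > Client S/tier2 7 > Client U/tier2 2.
Fill Client S tier1 block (50 at 25) — 95 left.
Client X/tier1 (20): +25 — 70 left.
Fill Client X tier2 block (50 at 19) — 20 left.
Client G/tier1: +20 of 50 at 12; pool empty.
Total = 25×50 + 20×25 + 19×50 + 12×20 = 2940.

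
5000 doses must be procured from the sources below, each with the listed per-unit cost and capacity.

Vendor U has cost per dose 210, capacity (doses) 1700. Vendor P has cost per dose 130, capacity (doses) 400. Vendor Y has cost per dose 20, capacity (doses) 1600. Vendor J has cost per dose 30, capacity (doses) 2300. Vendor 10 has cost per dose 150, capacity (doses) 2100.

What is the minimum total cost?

Fill from the cheapest source first.
Vendor Y at 20: take all 1600 doses — 3400 still needed.
Take 2300 from Vendor J at 30 — need 1100 more.
Vendor P (130): use full 400 — 700 doses to go.
Vendor 10 (150): take the remaining 700 — done.
Vendor U: unused.
Cost = 1600×20 + 2300×30 + 400×130 + 700×150 = 258000.

258000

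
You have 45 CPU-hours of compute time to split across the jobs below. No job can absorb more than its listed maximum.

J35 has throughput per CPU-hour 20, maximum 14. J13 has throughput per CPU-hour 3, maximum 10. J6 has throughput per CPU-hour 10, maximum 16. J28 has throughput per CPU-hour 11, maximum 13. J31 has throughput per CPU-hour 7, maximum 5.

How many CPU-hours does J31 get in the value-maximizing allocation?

Highest throughput per CPU-hour first: J35 20 > J28 11 > J6 10 > J31 7 > J13 3.
Give J35 14 to hit its cap of 14 → 31 left.
J28: +13 to 13 (cap) → 18 left.
J6 takes 16 to reach its cap of 16 → 2 left.
Only 2 left; J31 takes them to reach 2.

2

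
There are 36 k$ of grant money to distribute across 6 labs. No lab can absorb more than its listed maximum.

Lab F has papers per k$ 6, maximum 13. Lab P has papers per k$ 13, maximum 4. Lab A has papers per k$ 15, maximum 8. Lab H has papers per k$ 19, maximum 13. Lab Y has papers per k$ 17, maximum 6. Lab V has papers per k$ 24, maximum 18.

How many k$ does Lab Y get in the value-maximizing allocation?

Order the labs by papers per k$: Lab V 24 > Lab H 19 > Lab Y 17 > Lab A 15 > Lab P 13 > Lab F 6.
Lab V: +18 to 18 (cap) — 18 left.
Give Lab H 13 to hit its cap of 13 — 5 left.
Only 5 left; Lab Y takes them to reach 5.

5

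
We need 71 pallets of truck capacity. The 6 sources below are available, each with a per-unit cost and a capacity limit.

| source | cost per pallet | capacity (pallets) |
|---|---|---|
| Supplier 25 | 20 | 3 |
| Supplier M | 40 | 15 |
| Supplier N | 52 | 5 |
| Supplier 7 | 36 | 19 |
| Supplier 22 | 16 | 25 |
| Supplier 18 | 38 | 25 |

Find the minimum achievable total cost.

Use sources in increasing cost order.
Supplier 22 at 16: take all 25 pallets → 46 still needed.
Supplier 25 at 20: take all 3 pallets → 43 still needed.
Take 19 from Supplier 7 at 36 → need 24 more.
Supplier 18 at 38: take 24 of its 25 → requirement met.
Supplier M, Supplier N: unused.
Cost = 25×16 + 3×20 + 19×36 + 24×38 = 2056.

2056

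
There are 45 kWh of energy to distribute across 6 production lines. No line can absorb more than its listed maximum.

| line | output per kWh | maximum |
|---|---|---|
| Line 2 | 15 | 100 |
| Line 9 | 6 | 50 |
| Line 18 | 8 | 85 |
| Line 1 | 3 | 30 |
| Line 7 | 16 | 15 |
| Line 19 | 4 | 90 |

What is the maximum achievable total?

690

Highest output per kWh first: Line 7 16 > Line 2 15 > Line 18 8 > Line 9 6 > Line 19 4 > Line 1 3.
Line 7: +15 to 15 (cap) ; 30 left.
Only 30 left; Line 2 takes them to reach 30.
Total = 15×30 + 16×15 = 690.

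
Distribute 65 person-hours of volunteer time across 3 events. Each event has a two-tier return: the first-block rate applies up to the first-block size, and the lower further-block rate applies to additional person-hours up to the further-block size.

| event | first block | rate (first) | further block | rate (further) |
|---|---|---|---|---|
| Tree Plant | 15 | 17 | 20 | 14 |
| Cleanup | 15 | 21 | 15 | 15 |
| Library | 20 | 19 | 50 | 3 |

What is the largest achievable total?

Rank every tier by rate: Cleanup/T1 21 > Library/T1 19 > Tree Plant/T1 17 > Cleanup/T2 15 > Tree Plant/T2 14 > Library/T2 3.
Fill Cleanup T1 block (15 at 21) — 50 left.
Fill Library T1 block (20 at 19) — 30 left.
Fill Tree Plant T1 block (15 at 17) — 15 left.
Cleanup/T2 (15): +15 — 0 left.
Total = 21×15 + 19×20 + 17×15 + 15×15 = 1175.

1175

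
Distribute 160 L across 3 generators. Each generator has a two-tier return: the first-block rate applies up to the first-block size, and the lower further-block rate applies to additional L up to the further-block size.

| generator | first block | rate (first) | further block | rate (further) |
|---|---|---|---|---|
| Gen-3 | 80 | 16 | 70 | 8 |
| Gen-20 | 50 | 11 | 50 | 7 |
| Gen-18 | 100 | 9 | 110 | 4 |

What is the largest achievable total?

2100

Order all 6 blocks by rate: Gen-3/tier1 16 > Gen-20/tier1 11 > Gen-18/tier1 9 > Gen-3/tier2 8 > Gen-20/tier2 7 > Gen-18/tier2 4.
Gen-3 tier1 at 16: fill all 80 — 80 left.
Gen-20 tier1 at 11: fill all 50 — 30 left.
Gen-18 tier1 at 9: only 30 left, fill 30.
Total = 16×80 + 11×50 + 9×30 = 2100.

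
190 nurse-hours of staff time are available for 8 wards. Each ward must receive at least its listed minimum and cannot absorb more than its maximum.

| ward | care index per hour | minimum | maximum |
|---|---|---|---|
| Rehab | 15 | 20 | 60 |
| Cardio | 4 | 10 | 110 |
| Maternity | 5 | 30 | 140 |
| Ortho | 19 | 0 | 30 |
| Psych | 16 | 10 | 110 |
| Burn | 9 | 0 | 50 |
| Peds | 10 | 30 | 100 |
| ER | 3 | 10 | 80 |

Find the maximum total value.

Meeting every minimum uses 20+10+30+0+10+0+30+10 = 110 nurse-hours, leaving 80.
Highest care index per hour first: Ortho 19 > Psych 16 > Rehab 15 > Peds 10 > Burn 9 > Maternity 5 > Cardio 4 > ER 3.
Ortho: +30 to 30 (cap) → 50 left.
Psych has room for 100 more but only 50 remain, so it gets 60.
Total = 15×20 + 4×10 + 5×30 + 19×30 + 16×60 + 10×30 + 3×10 = 2350.

2350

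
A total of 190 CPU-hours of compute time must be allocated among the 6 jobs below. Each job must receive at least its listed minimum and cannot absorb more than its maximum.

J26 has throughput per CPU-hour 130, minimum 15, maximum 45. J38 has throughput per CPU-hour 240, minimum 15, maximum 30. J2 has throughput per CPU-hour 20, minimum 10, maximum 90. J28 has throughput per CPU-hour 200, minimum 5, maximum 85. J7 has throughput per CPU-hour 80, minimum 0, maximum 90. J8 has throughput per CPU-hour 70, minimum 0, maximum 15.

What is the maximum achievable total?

Meeting every minimum uses 15+15+10+5+0+0 = 45 CPU-hours, leaving 145.
Rank by throughput per CPU-hour: J38 240 > J28 200 > J26 130 > J7 80 > J8 70 > J2 20.
Give J38 15 more to hit its cap of 30 ; 130 left.
J28: +80 to 85 (cap) ; 50 left.
J26 takes 30 more to reach its cap of 45 ; 20 left.
J7 has room for 90 more but only 20 remain, so it gets 20.
Total = 130×45 + 240×30 + 20×10 + 200×85 + 80×20 = 31850.

31850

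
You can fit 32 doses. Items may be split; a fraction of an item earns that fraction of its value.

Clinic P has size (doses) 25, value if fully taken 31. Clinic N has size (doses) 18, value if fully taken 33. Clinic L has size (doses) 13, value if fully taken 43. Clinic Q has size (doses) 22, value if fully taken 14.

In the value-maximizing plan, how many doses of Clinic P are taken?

Rank by value-to-size ratio: Clinic L 43/13≈3.31, Clinic N 33/18≈1.83, Clinic P 31/25≈1.24, Clinic Q 14/22≈0.636.
Take all of Clinic L (13 doses, value 43) → 19 doses left.
Clinic N: take in full, 18 doses for value 33 → 1 left.
Fill the last 1 doses with part of Clinic P: 1/25 of it earns 1.24.

1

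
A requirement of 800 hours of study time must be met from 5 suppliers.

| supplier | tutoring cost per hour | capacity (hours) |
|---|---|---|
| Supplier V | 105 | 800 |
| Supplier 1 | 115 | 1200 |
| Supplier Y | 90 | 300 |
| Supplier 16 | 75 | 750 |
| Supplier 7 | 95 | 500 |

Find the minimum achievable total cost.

Cheapest first:
Take 750 from Supplier 16 at 75 — need 50 more.
Supplier Y at 90: take 50 of its 300 — requirement met.
Supplier 7, Supplier V, Supplier 1: unused.
Cost = 750×75 + 50×90 = 60750.

60750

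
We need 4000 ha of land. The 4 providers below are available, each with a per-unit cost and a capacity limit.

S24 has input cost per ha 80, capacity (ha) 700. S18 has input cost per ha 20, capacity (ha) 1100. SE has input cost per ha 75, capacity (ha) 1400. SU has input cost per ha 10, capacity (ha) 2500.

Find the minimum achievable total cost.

Fill from the cheapest provider first.
Take 2500 from SU at 10 ; need 1500 more.
Take 1100 from S18 at 20 ; need 400 more.
Take 400 from SE at 75 to finish.
S24: unused.
Cost = 2500×10 + 1100×20 + 400×75 = 77000.

77000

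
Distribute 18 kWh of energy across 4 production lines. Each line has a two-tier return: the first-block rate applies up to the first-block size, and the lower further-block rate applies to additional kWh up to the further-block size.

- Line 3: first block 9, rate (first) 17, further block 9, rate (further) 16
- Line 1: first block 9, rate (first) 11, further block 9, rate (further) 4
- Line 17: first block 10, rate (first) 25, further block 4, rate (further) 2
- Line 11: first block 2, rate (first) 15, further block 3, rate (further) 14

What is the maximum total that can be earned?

Rank every tier by rate: Line 17/tier1 25 > Line 3/tier1 17 > Line 3/tier2 16 > Line 11/tier1 15 > Line 11/tier2 14 > Line 1/tier1 11 > Line 1/tier2 4 > Line 17/tier2 2.
Fill Line 17 tier1 block (10 at 25) — 8 left.
Line 3/tier1: +8 of 9 at 17; pool empty.
Total = 25×10 + 17×8 = 386.

386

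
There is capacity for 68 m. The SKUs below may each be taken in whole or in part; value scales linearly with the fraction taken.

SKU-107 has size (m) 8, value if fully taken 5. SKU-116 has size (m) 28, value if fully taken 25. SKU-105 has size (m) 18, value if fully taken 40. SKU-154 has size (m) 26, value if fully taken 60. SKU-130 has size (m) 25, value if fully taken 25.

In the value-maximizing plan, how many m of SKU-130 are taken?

24

Rank by value-to-size ratio: SKU-154 60/26≈2.31, SKU-105 40/18≈2.22, SKU-130 25/25≈1, SKU-116 25/28≈0.893, SKU-107 5/8≈0.625.
All 26 m of SKU-154 fit (value 60) → 42 remain.
Take all of SKU-105 (18 m, value 40) → 24 m left.
24 m left: a 24/25 share of SKU-130 gives 25×24/25 = 24.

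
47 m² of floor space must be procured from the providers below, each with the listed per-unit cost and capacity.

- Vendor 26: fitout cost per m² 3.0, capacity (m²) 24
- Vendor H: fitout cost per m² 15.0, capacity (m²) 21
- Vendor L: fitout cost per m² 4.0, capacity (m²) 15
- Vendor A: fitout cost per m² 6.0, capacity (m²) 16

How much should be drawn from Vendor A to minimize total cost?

Cheapest first:
Vendor 26 (3.0): use full 24 ; 23 m² to go.
Vendor L at 4.0: take all 15 m² ; 8 still needed.
Take 8 from Vendor A at 6.0 to finish.
Vendor H: unused.

8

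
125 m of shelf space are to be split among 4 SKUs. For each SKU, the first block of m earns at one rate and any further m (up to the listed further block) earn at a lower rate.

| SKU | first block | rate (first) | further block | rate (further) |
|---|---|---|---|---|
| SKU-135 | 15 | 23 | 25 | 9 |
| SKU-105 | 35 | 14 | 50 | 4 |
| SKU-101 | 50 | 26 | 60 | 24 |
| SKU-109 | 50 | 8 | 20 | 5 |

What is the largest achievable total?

3085

Treat each block as its own option and order by rate: SKU-101/T1 26 > SKU-101/T2 24 > SKU-135/T1 23 > SKU-105/T1 14 > SKU-135/T2 9 > SKU-109/T1 8 > SKU-109/T2 5 > SKU-105/T2 4.
SKU-101 T1 at 26: fill all 50 — 75 left.
SKU-101 T2 at 24: fill all 60 — 15 left.
SKU-135 T1 at 23: fill all 15 — 0 left.
Total = 26×50 + 24×60 + 23×15 = 3085.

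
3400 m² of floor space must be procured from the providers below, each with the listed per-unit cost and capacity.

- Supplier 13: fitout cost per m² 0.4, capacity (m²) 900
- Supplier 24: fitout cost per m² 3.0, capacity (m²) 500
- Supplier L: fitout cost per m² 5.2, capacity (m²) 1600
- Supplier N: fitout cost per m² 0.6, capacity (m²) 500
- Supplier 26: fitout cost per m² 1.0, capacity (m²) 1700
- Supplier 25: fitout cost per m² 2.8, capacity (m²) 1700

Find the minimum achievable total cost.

Use providers in increasing cost order.
Supplier 13 at 0.4: take all 900 m² → 2500 still needed.
Supplier N at 0.6: take all 500 m² → 2000 still needed.
Supplier 26 (1.0): use full 1700 → 300 m² to go.
Supplier 25 (2.8): take the remaining 300 → done.
Supplier 24, Supplier L: unused.
Cost = 900×0.4 + 500×0.6 + 1700×1.0 + 300×2.8 = 3200.

3200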